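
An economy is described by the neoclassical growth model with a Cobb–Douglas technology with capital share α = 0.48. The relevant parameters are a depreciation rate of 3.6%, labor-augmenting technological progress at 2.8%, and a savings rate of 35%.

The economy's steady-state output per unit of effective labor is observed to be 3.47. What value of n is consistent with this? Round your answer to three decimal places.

n ≈ 0.027

At the steady state, Δk = 0, so s·k^α = (n + g + δ)·k.
Since y* = [s/(n + g + δ)]^(α/(1−α)), we have s/(n + g + δ) = (y*)^((1−α)/α) = 3.47^1.0833 = 3.8489.
Therefore n + g + δ = s / 3.8489 = 0.35 / 3.8489 = 0.0909, so n = 0.0909 − 0.064 = 0.0269.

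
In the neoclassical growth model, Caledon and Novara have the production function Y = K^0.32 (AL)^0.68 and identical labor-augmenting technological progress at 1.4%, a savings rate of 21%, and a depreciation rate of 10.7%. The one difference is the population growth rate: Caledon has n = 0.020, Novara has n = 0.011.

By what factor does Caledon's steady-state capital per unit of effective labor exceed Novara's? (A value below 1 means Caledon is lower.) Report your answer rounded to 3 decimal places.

Steady-state k* = [s/(n + g + δ)]^(1/(1−α)), so the ratio is [ (s_C/(n + g + δ)_C) / (s_N/(n + g + δ)_N) ]^1.4706.
s_C/(n + g + δ)_C = 0.21/0.141 = 1.4894; s_N/(n + g + δ)_N = 0.21/0.132 = 1.5909.
Ratio = (1.4894/1.5909)^1.4706 = 0.9362^1.4706 ≈ 0.9076

ratio ≈ 0.908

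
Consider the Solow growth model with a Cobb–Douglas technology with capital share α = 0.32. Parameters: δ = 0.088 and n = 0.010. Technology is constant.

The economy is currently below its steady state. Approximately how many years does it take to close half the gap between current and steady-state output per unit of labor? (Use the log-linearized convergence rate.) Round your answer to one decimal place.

about 10.4 years

Near the steady state the convergence rate is λ = (1 − α)(n + δ).
λ = (1 − 0.32) × 0.098 = 0.68 × 0.098 = 0.06664
Half-life = ln 2 / λ = 0.6931 / 0.06664 ≈ 10.40 years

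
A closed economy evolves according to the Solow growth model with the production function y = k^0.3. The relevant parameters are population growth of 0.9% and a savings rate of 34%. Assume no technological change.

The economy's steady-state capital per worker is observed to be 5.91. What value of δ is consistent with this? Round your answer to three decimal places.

δ ≈ 0.089

At the steady state, Δk = 0, so s·k^α = (n + δ)·k.
So s / (n + δ) = (k*)^(1−α) = 5.91^0.7 = 3.4683.
Therefore n + δ = s / 3.4683 = 0.34 / 3.4683 = 0.0980, so δ = 0.0980 − 0.009 = 0.0890.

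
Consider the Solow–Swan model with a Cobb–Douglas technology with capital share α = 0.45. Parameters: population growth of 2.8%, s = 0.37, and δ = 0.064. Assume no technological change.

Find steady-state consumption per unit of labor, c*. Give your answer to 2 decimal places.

c* ≈ 1.97

Steady state requires s·f(k) = (n + δ)·k, i.e. s·k^α = (n + δ)·k.
Dividing both sides by k: k^(1−α) = s / (n + δ).
k^0.55 = 0.37 / (0.028 + 0.064) = 0.37 / 0.092 = 4.0217
k* = 4.0217^(1/0.55) ≈ 12.5582
y* = (k*)^α = 12.5582^0.45 ≈ 3.1226
c* = (1 − s)·y* = (1 − 0.37) × 3.1226 ≈ 1.9672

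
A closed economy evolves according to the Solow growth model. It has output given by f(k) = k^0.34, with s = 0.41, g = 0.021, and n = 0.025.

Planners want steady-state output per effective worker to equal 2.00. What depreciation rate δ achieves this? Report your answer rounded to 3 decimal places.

δ ≈ 0.061

At the steady state, Δk = 0, so s·k^α = (n + g + δ)·k.
Since y* = [s/(n + g + δ)]^(α/(1−α)), we have s/(n + g + δ) = (y*)^((1−α)/α) = 2.00^1.9412 = 3.8402.
Therefore n + g + δ = s / 3.8402 = 0.41 / 3.8402 = 0.1068, so δ = 0.1068 − 0.046 = 0.0608.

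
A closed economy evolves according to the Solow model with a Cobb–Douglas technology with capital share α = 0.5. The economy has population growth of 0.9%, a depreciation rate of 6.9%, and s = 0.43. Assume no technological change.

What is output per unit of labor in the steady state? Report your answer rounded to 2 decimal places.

y* = 5.51

Steady state requires s·f(k) = (n + δ)·k, i.e. s·k^α = (n + δ)·k.
Dividing both sides by k: k^(1−α) = s / (n + δ).
k^0.5 = 0.43 / (0.009 + 0.069) = 0.43 / 0.078 = 5.5128
k* = 5.5128^(1/0.5) ≈ 30.3910
y* = (k*)^α = 30.3910^0.5 ≈ 5.5128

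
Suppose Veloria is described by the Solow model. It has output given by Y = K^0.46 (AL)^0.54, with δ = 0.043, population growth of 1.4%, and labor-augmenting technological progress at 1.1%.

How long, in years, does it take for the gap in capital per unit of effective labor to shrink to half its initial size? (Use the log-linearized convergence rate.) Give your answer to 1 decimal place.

about 18.9 years

Near the steady state the convergence rate is λ = (1 − α)(n + g + δ).
λ = (1 − 0.46) × 0.068 = 0.54 × 0.068 = 0.03672
Half-life = ln 2 / λ = 0.6931 / 0.03672 ≈ 18.88 years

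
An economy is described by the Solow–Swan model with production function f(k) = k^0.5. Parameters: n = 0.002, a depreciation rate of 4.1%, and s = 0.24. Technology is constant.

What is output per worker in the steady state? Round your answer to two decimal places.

At the steady state, Δk = 0, so s·k^α = (n + δ)·k.
Dividing both sides by k: k^(1−α) = s / (n + δ).
k^0.5 = 0.24 / (0.002 + 0.041) = 0.24 / 0.043 = 5.5814
k* = 5.5814^(1/0.5) ≈ 31.1520
y* = (k*)^α = 31.1520^0.5 ≈ 5.5814

y* = 5.58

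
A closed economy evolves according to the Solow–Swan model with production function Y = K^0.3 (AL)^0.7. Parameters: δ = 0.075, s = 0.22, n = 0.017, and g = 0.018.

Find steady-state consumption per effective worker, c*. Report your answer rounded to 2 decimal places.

At the steady state, Δk = 0, so s·k^α = (n + g + δ)·k.
Dividing both sides by k: k^(1−α) = s / (n + g + δ).
k^0.7 = 0.22 / (0.017 + 0.018 + 0.075) = 0.22 / 0.110 = 2.0000
k* = 2.0000^(1/0.7) ≈ 2.6918
y* = (k*)^α = 2.6918^0.3 ≈ 1.3459
c* = (1 − s)·y* = (1 − 0.22) × 1.3459 ≈ 1.0498

c* ≈ 1.05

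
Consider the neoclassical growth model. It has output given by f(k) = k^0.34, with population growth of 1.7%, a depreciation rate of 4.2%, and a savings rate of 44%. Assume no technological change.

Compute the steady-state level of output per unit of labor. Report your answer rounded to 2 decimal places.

y* = 2.82

At the steady state, Δk = 0, so s·k^α = (n + δ)·k.
Dividing both sides by k: k^(1−α) = s / (n + δ).
k^0.66 = 0.44 / (0.017 + 0.042) = 0.44 / 0.059 = 7.4576
k* = 7.4576^(1/0.66) ≈ 20.9952
y* = (k*)^α = 20.9952^0.34 ≈ 2.8153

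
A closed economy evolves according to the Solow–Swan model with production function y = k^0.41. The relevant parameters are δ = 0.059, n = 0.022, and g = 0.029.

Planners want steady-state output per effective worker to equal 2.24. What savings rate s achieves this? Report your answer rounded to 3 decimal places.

In steady state, investment equals break-even investment: s·k^α = (n + g + δ)·k.
Since y* = [s/(n + g + δ)]^(α/(1−α)), we have s/(n + g + δ) = (y*)^((1−α)/α) = 2.24^1.439 = 3.1916.
Therefore s = 3.1916 × (n + g + δ) = 3.1916 × 0.110 = 0.3511.

s ≈ 0.351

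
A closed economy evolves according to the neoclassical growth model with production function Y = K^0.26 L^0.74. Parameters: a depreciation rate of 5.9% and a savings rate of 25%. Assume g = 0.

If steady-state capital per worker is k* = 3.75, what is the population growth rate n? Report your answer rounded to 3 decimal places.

n ≈ 0.035

Steady state requires s·f(k) = (n + δ)·k, i.e. s·k^α = (n + δ)·k.
So s / (n + δ) = (k*)^(1−α) = 3.75^0.74 = 2.6594.
Therefore n + δ = s / 2.6594 = 0.25 / 2.6594 = 0.0940, so n = 0.0940 − 0.059 = 0.0350.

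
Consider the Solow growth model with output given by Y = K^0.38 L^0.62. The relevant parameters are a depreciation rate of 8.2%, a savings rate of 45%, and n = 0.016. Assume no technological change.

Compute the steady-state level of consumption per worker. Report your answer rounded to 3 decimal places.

c* = 1.400

At the steady state, Δk = 0, so s·k^α = (n + δ)·k.
Dividing both sides by k: k^(1−α) = s / (n + δ).
k^0.62 = 0.45 / (0.016 + 0.082) = 0.45 / 0.098 = 4.5918
k* = 4.5918^(1/0.62) ≈ 11.6873
y* = (k*)^α = 11.6873^0.38 ≈ 2.5453
c* = (1 − s)·y* = (1 − 0.45) × 2.5453 ≈ 1.3999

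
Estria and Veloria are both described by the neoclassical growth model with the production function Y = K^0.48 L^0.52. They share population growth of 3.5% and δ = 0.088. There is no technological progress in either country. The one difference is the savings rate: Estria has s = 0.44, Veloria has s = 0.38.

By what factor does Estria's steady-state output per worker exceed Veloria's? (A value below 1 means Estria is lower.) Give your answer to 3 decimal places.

ratio ≈ 1.145

Steady-state y* = [s/(n + δ)]^(α/(1−α)), so the ratio is [ (s_E/(n + δ)_E) / (s_V/(n + δ)_V) ]^0.9231.
s_E/(n + δ)_E = 0.44/0.123 = 3.5772; s_V/(n + δ)_V = 0.38/0.123 = 3.0894.
Ratio = (3.5772/3.0894)^0.9231 = 1.1579^0.9231 ≈ 1.1449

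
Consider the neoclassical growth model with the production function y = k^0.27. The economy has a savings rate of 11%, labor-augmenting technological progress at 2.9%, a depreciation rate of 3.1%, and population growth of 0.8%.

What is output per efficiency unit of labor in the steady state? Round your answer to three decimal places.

y* ≈ 1.195

Steady state requires s·f(k) = (n + g + δ)·k, i.e. s·k^α = (n + g + δ)·k.
Rearranging, k^(1−α) = s / (n + g + δ).
k^0.73 = 0.11 / (0.008 + 0.029 + 0.031) = 0.11 / 0.068 = 1.6176
k* = 1.6176^(1/0.73) ≈ 1.9325
y* = (k*)^α = 1.9325^0.27 ≈ 1.1947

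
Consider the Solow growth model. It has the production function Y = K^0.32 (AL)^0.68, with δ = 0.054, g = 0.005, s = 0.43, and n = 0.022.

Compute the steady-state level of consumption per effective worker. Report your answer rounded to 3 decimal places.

Steady state requires s·f(k) = (n + g + δ)·k, i.e. s·k^α = (n + g + δ)·k.
Rearranging, k^(1−α) = s / (n + g + δ).
k^0.68 = 0.43 / (0.022 + 0.005 + 0.054) = 0.43 / 0.081 = 5.3086
k* = 5.3086^(1/0.68) ≈ 11.6452
y* = (k*)^α = 11.6452^0.32 ≈ 2.1936
c* = (1 − s)·y* = (1 − 0.43) × 2.1936 ≈ 1.2504

c* = 1.250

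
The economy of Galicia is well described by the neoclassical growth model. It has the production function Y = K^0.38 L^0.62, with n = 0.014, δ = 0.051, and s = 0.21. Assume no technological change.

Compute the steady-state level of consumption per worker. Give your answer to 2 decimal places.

In steady state, investment equals break-even investment: s·k^α = (n + δ)·k.
Rearranging, k^(1−α) = s / (n + δ).
k^0.62 = 0.21 / (0.014 + 0.051) = 0.21 / 0.065 = 3.2308
k* = 3.2308^(1/0.62) ≈ 6.6293
y* = (k*)^α = 6.6293^0.38 ≈ 2.0519
c* = (1 − s)·y* = (1 − 0.21) × 2.0519 ≈ 1.6210

c* = 1.62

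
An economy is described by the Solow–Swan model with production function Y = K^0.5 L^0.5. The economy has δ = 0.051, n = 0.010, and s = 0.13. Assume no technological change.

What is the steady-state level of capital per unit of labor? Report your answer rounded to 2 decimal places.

At the steady state, Δk = 0, so s·k^α = (n + δ)·k.
Rearranging, k^(1−α) = s / (n + δ).
k^0.5 = 0.13 / (0.010 + 0.051) = 0.13 / 0.061 = 2.1311
k* = 2.1311^(1/0.5) ≈ 4.5416

k* ≈ 4.54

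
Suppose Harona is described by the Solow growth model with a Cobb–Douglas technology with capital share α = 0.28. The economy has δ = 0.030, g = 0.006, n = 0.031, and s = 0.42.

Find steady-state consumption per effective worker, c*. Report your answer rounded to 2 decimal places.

c* = 1.18

At the steady state, Δk = 0, so s·k^α = (n + g + δ)·k.
Rearranging, k^(1−α) = s / (n + g + δ).
k^0.72 = 0.42 / (0.031 + 0.006 + 0.030) = 0.42 / 0.067 = 6.2687
k* = 6.2687^(1/0.72) ≈ 12.7994
y* = (k*)^α = 12.7994^0.28 ≈ 2.0418
c* = (1 − s)·y* = (1 − 0.42) × 2.0418 ≈ 1.1842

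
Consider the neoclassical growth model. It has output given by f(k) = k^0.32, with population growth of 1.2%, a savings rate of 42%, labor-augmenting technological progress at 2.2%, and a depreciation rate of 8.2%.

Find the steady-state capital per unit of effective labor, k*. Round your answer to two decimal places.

Steady state requires s·f(k) = (n + g + δ)·k, i.e. s·k^α = (n + g + δ)·k.
Dividing both sides by k: k^(1−α) = s / (n + g + δ).
k^0.68 = 0.42 / (0.012 + 0.022 + 0.082) = 0.42 / 0.116 = 3.6207
k* = 3.6207^(1/0.68) ≈ 6.6337

k* ≈ 6.63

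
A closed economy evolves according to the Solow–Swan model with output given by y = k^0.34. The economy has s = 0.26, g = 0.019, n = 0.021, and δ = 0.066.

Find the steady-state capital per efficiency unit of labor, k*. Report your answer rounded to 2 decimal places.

At the steady state, Δk = 0, so s·k^α = (n + g + δ)·k.
Rearranging, k^(1−α) = s / (n + g + δ).
k^0.66 = 0.26 / (0.021 + 0.019 + 0.066) = 0.26 / 0.106 = 2.4528
k* = 2.4528^(1/0.66) ≈ 3.8940

k* = 3.89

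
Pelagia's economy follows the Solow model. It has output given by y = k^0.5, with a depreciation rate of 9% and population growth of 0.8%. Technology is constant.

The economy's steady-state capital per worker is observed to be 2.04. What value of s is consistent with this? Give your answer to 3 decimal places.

Steady state requires s·f(k) = (n + δ)·k, i.e. s·k^α = (n + δ)·k.
So s / (n + δ) = (k*)^(1−α) = 2.04^0.5 = 1.4283.
Therefore s = 1.4283 × (n + δ) = 1.4283 × 0.098 = 0.1400.

s ≈ 0.140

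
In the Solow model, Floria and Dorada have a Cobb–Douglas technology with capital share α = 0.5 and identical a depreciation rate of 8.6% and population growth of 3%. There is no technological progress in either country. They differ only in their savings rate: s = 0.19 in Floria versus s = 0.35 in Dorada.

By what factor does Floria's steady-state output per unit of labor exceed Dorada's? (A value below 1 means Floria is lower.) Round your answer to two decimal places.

Steady-state y* = [s/(n + δ)]^(α/(1−α)), so the ratio is [ (s_F/(n + δ)_F) / (s_D/(n + δ)_D) ]^1.
s_F/(n + δ)_F = 0.19/0.116 = 1.6379; s_D/(n + δ)_D = 0.35/0.116 = 3.0172.
Ratio = (1.6379/3.0172)^1 = 0.5429^1 ≈ 0.5429

ratio ≈ 0.54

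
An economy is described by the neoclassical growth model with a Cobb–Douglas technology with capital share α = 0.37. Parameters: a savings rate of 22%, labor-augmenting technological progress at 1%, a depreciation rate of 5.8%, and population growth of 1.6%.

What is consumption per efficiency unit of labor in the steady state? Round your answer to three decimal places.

c* ≈ 1.373

At the steady state, Δk = 0, so s·k^α = (n + g + δ)·k.
Rearranging, k^(1−α) = s / (n + g + δ).
k^0.63 = 0.22 / (0.016 + 0.010 + 0.058) = 0.22 / 0.084 = 2.6190
k* = 2.6190^(1/0.63) ≈ 4.6101
y* = (k*)^α = 4.6101^0.37 ≈ 1.7602
c* = (1 − s)·y* = (1 − 0.22) × 1.7602 ≈ 1.3730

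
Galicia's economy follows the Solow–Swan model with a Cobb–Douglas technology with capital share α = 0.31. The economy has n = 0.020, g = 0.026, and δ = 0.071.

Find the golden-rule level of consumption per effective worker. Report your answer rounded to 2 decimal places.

c_gold ≈ 1.07

At the golden rule, f'(k) = n + g + δ, so α·k^(α−1) = n + g + δ and k_gold = (α/(n + g + δ))^(1/(1−α)).
k_gold = (0.31/0.117)^(1/0.69) = 2.6496^1.4493 ≈ 4.1050
c_gold = f(k_gold) − (n + g + δ)·k_gold = 1.5493 − 0.117×4.1050 ≈ 1.0690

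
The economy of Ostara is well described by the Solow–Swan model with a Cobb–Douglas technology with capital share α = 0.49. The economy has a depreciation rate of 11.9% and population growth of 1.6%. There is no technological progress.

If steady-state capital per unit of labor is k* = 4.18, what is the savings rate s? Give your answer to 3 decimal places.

At the steady state, Δk = 0, so s·k^α = (n + δ)·k.
So s / (n + δ) = (k*)^(1−α) = 4.18^0.51 = 2.0740.
Therefore s = 2.0740 × (n + δ) = 2.0740 × 0.135 = 0.2800.

s ≈ 0.280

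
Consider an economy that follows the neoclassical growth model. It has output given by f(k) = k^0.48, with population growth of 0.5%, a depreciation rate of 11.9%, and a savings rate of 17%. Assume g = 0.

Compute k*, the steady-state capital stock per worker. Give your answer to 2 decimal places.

At the steady state, Δk = 0, so s·k^α = (n + δ)·k.
Dividing both sides by k: k^(1−α) = s / (n + δ).
k^0.52 = 0.17 / (0.005 + 0.119) = 0.17 / 0.124 = 1.3710
k* = 1.3710^(1/0.52) ≈ 1.8346

k* = 1.83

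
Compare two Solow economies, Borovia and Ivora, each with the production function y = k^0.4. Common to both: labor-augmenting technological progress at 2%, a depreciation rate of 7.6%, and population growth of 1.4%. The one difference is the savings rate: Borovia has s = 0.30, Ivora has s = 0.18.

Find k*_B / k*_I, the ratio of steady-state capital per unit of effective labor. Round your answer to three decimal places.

k*_B / k*_I ≈ 2.343

Steady-state k* = [s/(n + g + δ)]^(1/(1−α)), so the ratio is [ (s_B/(n + g + δ)_B) / (s_I/(n + g + δ)_I) ]^1.6667.
s_B/(n + g + δ)_B = 0.30/0.110 = 2.7273; s_I/(n + g + δ)_I = 0.18/0.110 = 1.6364.
Ratio = (2.7273/1.6364)^1.6667 = 1.6666^1.6667 ≈ 2.3428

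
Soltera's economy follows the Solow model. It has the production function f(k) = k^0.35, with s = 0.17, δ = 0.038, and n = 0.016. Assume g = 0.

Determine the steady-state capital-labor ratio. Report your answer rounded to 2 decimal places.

k* ≈ 5.84

Steady state requires s·f(k) = (n + δ)·k, i.e. s·k^α = (n + δ)·k.
Rearranging, k^(1−α) = s / (n + δ).
k^0.65 = 0.17 / (0.016 + 0.038) = 0.17 / 0.054 = 3.1481
k* = 3.1481^(1/0.65) ≈ 5.8375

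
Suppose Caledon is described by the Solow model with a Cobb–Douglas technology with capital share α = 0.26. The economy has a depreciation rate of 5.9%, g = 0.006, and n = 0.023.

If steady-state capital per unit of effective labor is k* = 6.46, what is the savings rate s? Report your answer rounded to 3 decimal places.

At the steady state, Δk = 0, so s·k^α = (n + g + δ)·k.
So s / (n + g + δ) = (k*)^(1−α) = 6.46^0.74 = 3.9772.
Therefore s = 3.9772 × (n + g + δ) = 3.9772 × 0.088 = 0.3500.

s ≈ 0.350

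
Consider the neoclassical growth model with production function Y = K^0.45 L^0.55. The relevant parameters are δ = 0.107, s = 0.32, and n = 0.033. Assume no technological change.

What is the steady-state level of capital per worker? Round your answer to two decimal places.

In steady state, investment equals break-even investment: s·k^α = (n + δ)·k.
Dividing both sides by k: k^(1−α) = s / (n + δ).
k^0.55 = 0.32 / (0.033 + 0.107) = 0.32 / 0.140 = 2.2857
k* = 2.2857^(1/0.55) ≈ 4.4953

k* = 4.50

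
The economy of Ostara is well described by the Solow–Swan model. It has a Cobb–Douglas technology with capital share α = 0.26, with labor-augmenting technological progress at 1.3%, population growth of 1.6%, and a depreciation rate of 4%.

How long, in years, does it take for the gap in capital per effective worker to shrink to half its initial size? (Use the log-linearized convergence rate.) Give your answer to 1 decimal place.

half-life ≈ 13.6 years

Near the steady state the convergence rate is λ = (1 − α)(n + g + δ).
λ = (1 − 0.26) × 0.069 = 0.74 × 0.069 = 0.05106
Half-life = ln 2 / λ = 0.6931 / 0.05106 ≈ 13.57 years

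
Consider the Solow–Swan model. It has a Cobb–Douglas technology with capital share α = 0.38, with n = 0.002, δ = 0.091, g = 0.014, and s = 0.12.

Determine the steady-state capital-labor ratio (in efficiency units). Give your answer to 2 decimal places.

k* ≈ 1.20

Steady state requires s·f(k) = (n + g + δ)·k, i.e. s·k^α = (n + g + δ)·k.
Rearranging, k^(1−α) = s / (n + g + δ).
k^0.62 = 0.12 / (0.002 + 0.014 + 0.091) = 0.12 / 0.107 = 1.1215
k* = 1.1215^(1/0.62) ≈ 1.2032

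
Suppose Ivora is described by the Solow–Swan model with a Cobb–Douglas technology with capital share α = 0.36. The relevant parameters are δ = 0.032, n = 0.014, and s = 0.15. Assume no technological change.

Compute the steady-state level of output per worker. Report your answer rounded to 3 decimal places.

y* ≈ 1.944

In steady state, investment equals break-even investment: s·k^α = (n + δ)·k.
Rearranging, k^(1−α) = s / (n + δ).
k^0.64 = 0.15 / (0.014 + 0.032) = 0.15 / 0.046 = 3.2609
k* = 3.2609^(1/0.64) ≈ 6.3400
y* = (k*)^α = 6.3400^0.36 ≈ 1.9443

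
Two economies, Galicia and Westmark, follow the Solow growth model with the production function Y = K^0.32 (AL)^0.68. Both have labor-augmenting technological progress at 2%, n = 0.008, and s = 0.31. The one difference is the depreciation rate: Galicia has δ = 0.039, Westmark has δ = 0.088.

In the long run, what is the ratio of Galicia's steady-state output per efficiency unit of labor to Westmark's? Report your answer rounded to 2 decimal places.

ratio ≈ 1.29

Steady-state y* = [s/(n + g + δ)]^(α/(1−α)), so the ratio is [ (s_G/(n + g + δ)_G) / (s_W/(n + g + δ)_W) ]^0.4706.
s_G/(n + g + δ)_G = 0.31/0.067 = 4.6269; s_W/(n + g + δ)_W = 0.31/0.116 = 2.6724.
Ratio = (4.6269/2.6724)^0.4706 = 1.7314^0.4706 ≈ 1.2948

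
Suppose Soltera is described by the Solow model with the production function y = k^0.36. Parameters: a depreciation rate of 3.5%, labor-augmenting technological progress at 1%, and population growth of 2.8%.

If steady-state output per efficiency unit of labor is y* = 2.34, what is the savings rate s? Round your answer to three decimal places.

s ≈ 0.331

In steady state, investment equals break-even investment: s·k^α = (n + g + δ)·k.
Since y* = [s/(n + g + δ)]^(α/(1−α)), we have s/(n + g + δ) = (y*)^((1−α)/α) = 2.34^1.7778 = 4.5331.
Therefore s = 4.5331 × (n + g + δ) = 4.5331 × 0.073 = 0.3309.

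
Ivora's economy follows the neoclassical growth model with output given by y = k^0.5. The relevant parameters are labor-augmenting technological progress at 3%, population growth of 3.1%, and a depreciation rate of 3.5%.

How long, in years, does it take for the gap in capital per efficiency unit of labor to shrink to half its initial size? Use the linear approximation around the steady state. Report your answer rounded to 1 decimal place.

Near the steady state the convergence rate is λ = (1 − α)(n + g + δ).
λ = (1 − 0.5) × 0.096 = 0.5 × 0.096 = 0.0480
Half-life = ln 2 / λ = 0.6931 / 0.0480 ≈ 14.44 years

t_½ ≈ 14.4 years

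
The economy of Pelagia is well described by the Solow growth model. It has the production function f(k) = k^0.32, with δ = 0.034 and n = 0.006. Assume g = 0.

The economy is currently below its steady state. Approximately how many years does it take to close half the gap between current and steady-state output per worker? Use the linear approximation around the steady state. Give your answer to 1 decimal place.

Near the steady state the convergence rate is λ = (1 − α)(n + δ).
λ = (1 − 0.32) × 0.040 = 0.68 × 0.040 = 0.0272
Half-life = ln 2 / λ = 0.6931 / 0.0272 ≈ 25.48 years

about 25.5 years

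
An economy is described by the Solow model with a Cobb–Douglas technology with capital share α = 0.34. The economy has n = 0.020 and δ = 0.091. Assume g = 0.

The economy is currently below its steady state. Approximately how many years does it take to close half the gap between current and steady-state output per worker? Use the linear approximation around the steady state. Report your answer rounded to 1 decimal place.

Near the steady state the convergence rate is λ = (1 − α)(n + δ).
λ = (1 − 0.34) × 0.111 = 0.66 × 0.111 = 0.07326
Half-life = ln 2 / λ = 0.6931 / 0.07326 ≈ 9.46 years

about 9.5 years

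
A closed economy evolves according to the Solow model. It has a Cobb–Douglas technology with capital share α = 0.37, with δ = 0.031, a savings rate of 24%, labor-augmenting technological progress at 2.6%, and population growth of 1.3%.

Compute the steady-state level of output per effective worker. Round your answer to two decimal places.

y* ≈ 2.06

Steady state requires s·f(k) = (n + g + δ)·k, i.e. s·k^α = (n + g + δ)·k.
Dividing both sides by k: k^(1−α) = s / (n + g + δ).
k^0.63 = 0.24 / (0.013 + 0.026 + 0.031) = 0.24 / 0.070 = 3.4286
k* = 3.4286^(1/0.63) ≈ 7.0696
y* = (k*)^α = 7.0696^0.37 ≈ 2.0619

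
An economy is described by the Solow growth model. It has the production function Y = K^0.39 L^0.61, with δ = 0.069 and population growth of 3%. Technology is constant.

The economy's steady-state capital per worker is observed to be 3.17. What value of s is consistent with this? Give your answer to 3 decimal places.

s ≈ 0.200

Steady state requires s·f(k) = (n + δ)·k, i.e. s·k^α = (n + δ)·k.
So s / (n + δ) = (k*)^(1−α) = 3.17^0.61 = 2.0214.
Therefore s = 2.0214 × (n + δ) = 2.0214 × 0.099 = 0.2001.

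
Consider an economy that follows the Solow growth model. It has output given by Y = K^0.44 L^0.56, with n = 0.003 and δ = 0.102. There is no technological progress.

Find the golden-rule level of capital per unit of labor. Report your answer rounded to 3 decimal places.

k_gold ≈ 12.918

The golden rule sets f'(k) = n + δ, i.e. α·k^(α−1) = n + δ.
So k^(1−α) = α / (n + δ) = 0.44 / 0.105 = 4.1905.
k_gold = 4.1905^(1/0.56) ≈ 12.9178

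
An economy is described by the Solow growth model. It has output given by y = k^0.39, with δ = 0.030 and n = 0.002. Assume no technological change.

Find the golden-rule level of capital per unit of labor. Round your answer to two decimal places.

The golden rule sets f'(k) = n + δ, i.e. α·k^(α−1) = n + δ.
So k^(1−α) = α / (n + δ) = 0.39 / 0.032 = 12.1875.
k_gold = 12.1875^(1/0.61) ≈ 60.2820

k_gold ≈ 60.28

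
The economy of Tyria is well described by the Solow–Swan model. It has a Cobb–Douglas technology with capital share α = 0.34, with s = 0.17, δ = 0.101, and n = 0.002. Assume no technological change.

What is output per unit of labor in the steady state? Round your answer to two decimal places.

Steady state requires s·f(k) = (n + δ)·k, i.e. s·k^α = (n + δ)·k.
Dividing both sides by k: k^(1−α) = s / (n + δ).
k^0.66 = 0.17 / (0.002 + 0.101) = 0.17 / 0.103 = 1.6505
k* = 1.6505^(1/0.66) ≈ 2.1366
y* = (k*)^α = 2.1366^0.34 ≈ 1.2945

y* ≈ 1.29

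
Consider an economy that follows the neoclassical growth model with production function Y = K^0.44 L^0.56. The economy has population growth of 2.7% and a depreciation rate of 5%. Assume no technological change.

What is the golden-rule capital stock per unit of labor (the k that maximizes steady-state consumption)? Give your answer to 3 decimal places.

The golden rule sets f'(k) = n + δ, i.e. α·k^(α−1) = n + δ.
So k^(1−α) = α / (n + δ) = 0.44 / 0.077 = 5.7143.
k_gold = 5.7143^(1/0.56) ≈ 22.4760

k_gold ≈ 22.476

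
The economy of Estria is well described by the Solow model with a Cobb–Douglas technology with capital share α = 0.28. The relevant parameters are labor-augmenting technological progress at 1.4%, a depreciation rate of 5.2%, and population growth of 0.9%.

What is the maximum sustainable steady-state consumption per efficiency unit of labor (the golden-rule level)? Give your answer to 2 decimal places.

c_gold ≈ 1.20

At the golden rule, f'(k) = n + g + δ, so α·k^(α−1) = n + g + δ and k_gold = (α/(n + g + δ))^(1/(1−α)).
k_gold = (0.28/0.075)^(1/0.72) = 3.7333^1.3889 ≈ 6.2313
c_gold = f(k_gold) − (n + g + δ)·k_gold = 1.6691 − 0.075×6.2313 ≈ 1.2018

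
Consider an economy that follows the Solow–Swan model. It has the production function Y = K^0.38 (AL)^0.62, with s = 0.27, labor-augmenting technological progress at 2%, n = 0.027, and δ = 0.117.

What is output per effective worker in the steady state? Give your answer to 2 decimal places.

y* = 1.36

At the steady state, Δk = 0, so s·k^α = (n + g + δ)·k.
Rearranging, k^(1−α) = s / (n + g + δ).
k^0.62 = 0.27 / (0.027 + 0.020 + 0.117) = 0.27 / 0.164 = 1.6463
k* = 1.6463^(1/0.62) ≈ 2.2346
y* = (k*)^α = 2.2346^0.38 ≈ 1.3574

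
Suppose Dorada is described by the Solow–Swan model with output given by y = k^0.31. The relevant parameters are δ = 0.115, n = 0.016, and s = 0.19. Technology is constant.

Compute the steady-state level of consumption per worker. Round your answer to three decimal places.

At the steady state, Δk = 0, so s·k^α = (n + δ)·k.
Dividing both sides by k: k^(1−α) = s / (n + δ).
k^0.69 = 0.19 / (0.016 + 0.115) = 0.19 / 0.131 = 1.4504
k* = 1.4504^(1/0.69) ≈ 1.7141
y* = (k*)^α = 1.7141^0.31 ≈ 1.1818
c* = (1 − s)·y* = (1 − 0.19) × 1.1818 ≈ 0.9573

c* ≈ 0.957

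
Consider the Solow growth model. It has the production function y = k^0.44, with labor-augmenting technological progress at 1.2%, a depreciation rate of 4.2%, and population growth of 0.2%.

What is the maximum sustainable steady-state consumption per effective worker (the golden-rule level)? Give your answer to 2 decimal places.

At the golden rule, f'(k) = n + g + δ, so α·k^(α−1) = n + g + δ and k_gold = (α/(n + g + δ))^(1/(1−α)).
k_gold = (0.44/0.056)^(1/0.56) = 7.8571^1.7857 ≈ 39.6890
c_gold = f(k_gold) − (n + g + δ)·k_gold = 5.0514 − 0.056×39.6890 ≈ 2.8288

c_gold ≈ 2.83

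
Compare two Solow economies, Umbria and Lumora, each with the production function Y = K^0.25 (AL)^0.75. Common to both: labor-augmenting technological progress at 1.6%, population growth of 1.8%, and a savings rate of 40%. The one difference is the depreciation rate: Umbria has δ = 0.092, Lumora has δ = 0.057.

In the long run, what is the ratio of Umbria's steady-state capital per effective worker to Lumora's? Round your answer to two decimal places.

Steady-state k* = [s/(n + g + δ)]^(1/(1−α)), so the ratio is [ (s_U/(n + g + δ)_U) / (s_L/(n + g + δ)_L) ]^1.3333.
s_U/(n + g + δ)_U = 0.40/0.126 = 3.1746; s_L/(n + g + δ)_L = 0.40/0.091 = 4.3956.
Ratio = (3.1746/4.3956)^1.3333 = 0.7222^1.3333 ≈ 0.6480

ratio ≈ 0.65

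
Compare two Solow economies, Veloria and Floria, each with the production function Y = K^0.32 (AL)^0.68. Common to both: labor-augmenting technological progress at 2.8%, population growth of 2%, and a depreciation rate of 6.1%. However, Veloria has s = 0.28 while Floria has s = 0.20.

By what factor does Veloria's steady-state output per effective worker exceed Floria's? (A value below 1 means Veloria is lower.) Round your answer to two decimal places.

Steady-state y* = [s/(n + g + δ)]^(α/(1−α)), so the ratio is [ (s_V/(n + g + δ)_V) / (s_F/(n + g + δ)_F) ]^0.4706.
s_V/(n + g + δ)_V = 0.28/0.109 = 2.5688; s_F/(n + g + δ)_F = 0.20/0.109 = 1.8349.
Ratio = (2.5688/1.8349)^0.4706 = 1.4000^0.4706 ≈ 1.1716

ratio ≈ 1.17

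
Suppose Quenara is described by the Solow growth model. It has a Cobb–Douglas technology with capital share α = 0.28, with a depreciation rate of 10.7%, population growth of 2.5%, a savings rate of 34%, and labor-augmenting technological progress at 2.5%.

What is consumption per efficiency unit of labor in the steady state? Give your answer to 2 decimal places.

Steady state requires s·f(k) = (n + g + δ)·k, i.e. s·k^α = (n + g + δ)·k.
Rearranging, k^(1−α) = s / (n + g + δ).
k^0.72 = 0.34 / (0.025 + 0.025 + 0.107) = 0.34 / 0.157 = 2.1656
k* = 2.1656^(1/0.72) ≈ 2.9247
y* = (k*)^α = 2.9247^0.28 ≈ 1.3505
c* = (1 − s)·y* = (1 − 0.34) × 1.3505 ≈ 0.8913

c* = 0.89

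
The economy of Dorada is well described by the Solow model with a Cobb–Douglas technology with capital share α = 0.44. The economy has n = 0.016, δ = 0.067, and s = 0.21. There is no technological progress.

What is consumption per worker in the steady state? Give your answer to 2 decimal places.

c* ≈ 1.64

In steady state, investment equals break-even investment: s·k^α = (n + δ)·k.
Rearranging, k^(1−α) = s / (n + δ).
k^0.56 = 0.21 / (0.016 + 0.067) = 0.21 / 0.083 = 2.5301
k* = 2.5301^(1/0.56) ≈ 5.2467
y* = (k*)^α = 5.2467^0.44 ≈ 2.0737
c* = (1 − s)·y* = (1 − 0.21) × 2.0737 ≈ 1.6382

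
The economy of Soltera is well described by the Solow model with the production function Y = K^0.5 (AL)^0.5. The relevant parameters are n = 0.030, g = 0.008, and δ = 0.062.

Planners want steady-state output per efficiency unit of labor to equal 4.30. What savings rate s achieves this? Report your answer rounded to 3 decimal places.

At the steady state, Δk = 0, so s·k^α = (n + g + δ)·k.
Since y* = [s/(n + g + δ)]^(α/(1−α)), we have s/(n + g + δ) = (y*)^((1−α)/α) = 4.30^1 = 4.3000.
Therefore s = 4.3000 × (n + g + δ) = 4.3000 × 0.100 = 0.4300.

s ≈ 0.430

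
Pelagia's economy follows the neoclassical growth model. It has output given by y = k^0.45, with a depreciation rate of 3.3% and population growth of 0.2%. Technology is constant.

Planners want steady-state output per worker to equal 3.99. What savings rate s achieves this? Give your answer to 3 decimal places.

s ≈ 0.190

Steady state requires s·f(k) = (n + δ)·k, i.e. s·k^α = (n + δ)·k.
Since y* = [s/(n + δ)]^(α/(1−α)), we have s/(n + δ) = (y*)^((1−α)/α) = 3.99^1.2222 = 5.4264.
Therefore s = 5.4264 × (n + δ) = 5.4264 × 0.035 = 0.1899.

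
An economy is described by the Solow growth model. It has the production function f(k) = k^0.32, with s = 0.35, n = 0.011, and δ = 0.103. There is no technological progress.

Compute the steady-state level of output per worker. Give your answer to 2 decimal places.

At the steady state, Δk = 0, so s·k^α = (n + δ)·k.
Rearranging, k^(1−α) = s / (n + δ).
k^0.68 = 0.35 / (0.011 + 0.103) = 0.35 / 0.114 = 3.0702
k* = 3.0702^(1/0.68) ≈ 5.2050
y* = (k*)^α = 5.2050^0.32 ≈ 1.6953

y* ≈ 1.70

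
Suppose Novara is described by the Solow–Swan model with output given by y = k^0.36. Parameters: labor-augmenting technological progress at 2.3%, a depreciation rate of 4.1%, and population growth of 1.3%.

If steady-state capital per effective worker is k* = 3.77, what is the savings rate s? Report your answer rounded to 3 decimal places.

Steady state requires s·f(k) = (n + g + δ)·k, i.e. s·k^α = (n + g + δ)·k.
So s / (n + g + δ) = (k*)^(1−α) = 3.77^0.64 = 2.3381.
Therefore s = 2.3381 × (n + g + δ) = 2.3381 × 0.077 = 0.1800.

s ≈ 0.180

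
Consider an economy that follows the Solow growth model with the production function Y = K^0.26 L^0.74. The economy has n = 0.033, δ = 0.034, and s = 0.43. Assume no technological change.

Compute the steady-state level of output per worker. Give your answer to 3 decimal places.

In steady state, investment equals break-even investment: s·k^α = (n + δ)·k.
Dividing both sides by k: k^(1−α) = s / (n + δ).
k^0.74 = 0.43 / (0.033 + 0.034) = 0.43 / 0.067 = 6.4179
k* = 6.4179^(1/0.74) ≈ 12.3331
y* = (k*)^α = 12.3331^0.26 ≈ 1.9217

y* ≈ 1.922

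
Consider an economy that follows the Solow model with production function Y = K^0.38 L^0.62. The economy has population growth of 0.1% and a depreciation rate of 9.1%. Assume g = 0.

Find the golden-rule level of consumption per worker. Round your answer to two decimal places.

At the golden rule, f'(k) = n + δ, so α·k^(α−1) = n + δ and k_gold = (α/(n + δ))^(1/(1−α)).
k_gold = (0.38/0.092)^(1/0.62) = 4.1304^1.6129 ≈ 9.8522
c_gold = f(k_gold) − (n + δ)·k_gold = 2.3853 − 0.092×9.8522 ≈ 1.4789

c_gold ≈ 1.48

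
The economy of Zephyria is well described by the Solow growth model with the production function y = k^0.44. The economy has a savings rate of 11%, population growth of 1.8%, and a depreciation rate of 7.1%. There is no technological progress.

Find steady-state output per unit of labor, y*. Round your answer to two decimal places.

y* = 1.18

At the steady state, Δk = 0, so s·k^α = (n + δ)·k.
Rearranging, k^(1−α) = s / (n + δ).
k^0.56 = 0.11 / (0.018 + 0.071) = 0.11 / 0.089 = 1.2360
k* = 1.2360^(1/0.56) ≈ 1.4599
y* = (k*)^α = 1.4599^0.44 ≈ 1.1811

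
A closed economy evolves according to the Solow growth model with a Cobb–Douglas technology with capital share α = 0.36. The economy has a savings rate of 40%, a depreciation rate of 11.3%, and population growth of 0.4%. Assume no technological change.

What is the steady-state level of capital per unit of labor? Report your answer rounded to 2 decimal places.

Steady state requires s·f(k) = (n + δ)·k, i.e. s·k^α = (n + δ)·k.
Dividing both sides by k: k^(1−α) = s / (n + δ).
k^0.64 = 0.40 / (0.004 + 0.113) = 0.40 / 0.117 = 3.4188
k* = 3.4188^(1/0.64) ≈ 6.8262

k* = 6.83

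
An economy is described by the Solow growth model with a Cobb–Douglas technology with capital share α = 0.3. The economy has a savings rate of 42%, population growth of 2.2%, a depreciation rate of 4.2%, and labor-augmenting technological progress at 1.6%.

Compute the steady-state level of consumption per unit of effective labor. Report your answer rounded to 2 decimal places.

In steady state, investment equals break-even investment: s·k^α = (n + g + δ)·k.
Rearranging, k^(1−α) = s / (n + g + δ).
k^0.7 = 0.42 / (0.022 + 0.016 + 0.042) = 0.42 / 0.080 = 5.2500
k* = 5.2500^(1/0.7) ≈ 10.6856
y* = (k*)^α = 10.6856^0.3 ≈ 2.0354
c* = (1 − s)·y* = (1 − 0.42) × 2.0354 ≈ 1.1805

c* ≈ 1.18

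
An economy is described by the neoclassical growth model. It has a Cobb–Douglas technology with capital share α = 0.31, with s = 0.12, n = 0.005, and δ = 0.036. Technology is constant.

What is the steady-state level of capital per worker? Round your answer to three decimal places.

At the steady state, Δk = 0, so s·k^α = (n + δ)·k.
Dividing both sides by k: k^(1−α) = s / (n + δ).
k^0.69 = 0.12 / (0.005 + 0.036) = 0.12 / 0.041 = 2.9268
k* = 2.9268^(1/0.69) ≈ 4.7417

k* = 4.742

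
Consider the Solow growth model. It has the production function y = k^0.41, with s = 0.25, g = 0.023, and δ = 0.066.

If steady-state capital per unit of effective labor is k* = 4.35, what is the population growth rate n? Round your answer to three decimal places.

n ≈ 0.016

At the steady state, Δk = 0, so s·k^α = (n + g + δ)·k.
So s / (n + g + δ) = (k*)^(1−α) = 4.35^0.59 = 2.3807.
Therefore n + g + δ = s / 2.3807 = 0.25 / 2.3807 = 0.1050, so n = 0.1050 − 0.089 = 0.0160.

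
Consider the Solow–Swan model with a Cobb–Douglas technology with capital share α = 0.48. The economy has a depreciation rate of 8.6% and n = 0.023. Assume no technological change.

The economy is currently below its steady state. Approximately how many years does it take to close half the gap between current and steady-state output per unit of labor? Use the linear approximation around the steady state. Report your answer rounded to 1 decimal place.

half-life ≈ 12.2 years

Near the steady state the convergence rate is λ = (1 − α)(n + δ).
λ = (1 − 0.48) × 0.109 = 0.52 × 0.109 = 0.05668
Half-life = ln 2 / λ = 0.6931 / 0.05668 ≈ 12.23 years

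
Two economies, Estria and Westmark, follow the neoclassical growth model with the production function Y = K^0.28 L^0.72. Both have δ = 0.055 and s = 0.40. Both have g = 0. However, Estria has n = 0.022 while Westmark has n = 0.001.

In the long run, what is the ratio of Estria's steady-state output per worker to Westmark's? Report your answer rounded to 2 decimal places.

y*_E / y*_W ≈ 0.88

Steady-state y* = [s/(n + δ)]^(α/(1−α)), so the ratio is [ (s_E/(n + δ)_E) / (s_W/(n + δ)_W) ]^0.3889.
s_E/(n + δ)_E = 0.40/0.077 = 5.1948; s_W/(n + δ)_W = 0.40/0.056 = 7.1429.
Ratio = (5.1948/7.1429)^0.3889 = 0.7273^0.3889 ≈ 0.8835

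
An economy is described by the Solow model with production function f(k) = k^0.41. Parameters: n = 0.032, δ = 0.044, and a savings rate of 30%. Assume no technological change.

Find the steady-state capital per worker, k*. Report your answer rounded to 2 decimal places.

At the steady state, Δk = 0, so s·k^α = (n + δ)·k.
Rearranging, k^(1−α) = s / (n + δ).
k^0.59 = 0.30 / (0.032 + 0.044) = 0.30 / 0.076 = 3.9474
k* = 3.9474^(1/0.59) ≈ 10.2494

k* = 10.25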